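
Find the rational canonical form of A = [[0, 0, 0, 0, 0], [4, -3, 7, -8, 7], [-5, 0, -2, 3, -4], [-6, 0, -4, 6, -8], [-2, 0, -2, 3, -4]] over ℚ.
R = [[0, 0, 0, 0, 0], [1, 0, 0, 0, 0], [0, 0, 0, 0, 0], [0, 0, 1, 0, 0], [0, 0, 0, 1, -3]]

The invariant factors of A (the non-unit diagonal entries of the Smith normal form of xI - A over ℚ[x]) are x^2, x^2(x + 3), each dividing the next. The characteristic polynomial is their product, x^4(x + 3).

The rational canonical form is the block-diagonal matrix of companion matrices C(f_i):
R = [[0, 0, 0, 0, 0], [1, 0, 0, 0, 0], [0, 0, 0, 0, 0], [0, 0, 1, 0, 0], [0, 0, 0, 1, -3]].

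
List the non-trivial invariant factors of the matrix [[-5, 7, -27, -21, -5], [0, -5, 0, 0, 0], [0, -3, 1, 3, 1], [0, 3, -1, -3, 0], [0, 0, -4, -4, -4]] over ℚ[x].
The Jordan structure of A has elementary divisors (x + 5)^2, (x + 2)^3. Arranging the block sizes at each eigenvalue in decreasing order and taking row products gives the invariant factors.

Invariant factors (smallest first, each dividing the next): (x + 2)^3(x + 5)^2.

Check: the last factor (x + 2)^3(x + 5)^2 is the minimal polynomial, and the product (x + 2)^3(x + 5)^2 is the characteristic polynomial.

(x + 2)^3(x + 5)^2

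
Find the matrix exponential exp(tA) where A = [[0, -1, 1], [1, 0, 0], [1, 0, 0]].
A has Jordan form J = [[0, 1, 0], [0, 0, 1], [0, 0, 0]] with A = PJP^{-1}, so e^{tA} = P e^{tJ} P^{-1}.

For a Jordan block J_k(λ), e^{tJ_k(λ)} = e^{λt} · (I + tN + t^2 N^2/2! + ... + t^{k-1} N^{k-1}/(k-1)!) where N is the nilpotent superdiagonal part.

Assembling the blocks and conjugating back gives the entries of e^{tA} as shown above.

e^{tA} = [[1, -t, t], [t, 1 - t^2/2, t^2/2], [t, -t^2/2, t^2/2 + 1]]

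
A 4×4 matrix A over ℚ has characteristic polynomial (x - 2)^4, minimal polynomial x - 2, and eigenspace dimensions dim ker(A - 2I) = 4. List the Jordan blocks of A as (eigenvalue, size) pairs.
λ = 2: algebraic multiplicity 4 (exponent in χ_A), largest block size 1 (exponent in m_A), 4 blocks (geometric multiplicity). These force block sizes [1, 1, 1, 1].

Jordan blocks: (2, 1), (2, 1), (2, 1), (2, 1)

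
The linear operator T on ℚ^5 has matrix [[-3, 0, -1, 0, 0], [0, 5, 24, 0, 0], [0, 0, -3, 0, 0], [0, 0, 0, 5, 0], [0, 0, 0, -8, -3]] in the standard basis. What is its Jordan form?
The characteristic polynomial is det(xI - A) = (x - 5)^2(x + 3)^3, so the eigenvalues are -3 (algebraic multiplicity 3), 5 (algebraic multiplicity 2).

For λ = -3: rank(A + 3I) = 3, rank((A + 3I)^2) = 2. The eigenspace has dimension 5 - 3 = 2, so there are 2 Jordan blocks; the rank sequence gives block sizes [2, 1].

For λ = 5: rank(A - 5I) = 3. The eigenspace has dimension 5 - 3 = 2, so there are 2 Jordan blocks; the rank sequence gives block sizes [1, 1].

Assembling the blocks gives the Jordan form J above.

J = [[-3, 1, 0, 0, 0], [0, -3, 0, 0, 0], [0, 0, -3, 0, 0], [0, 0, 0, 5, 0], [0, 0, 0, 0, 5]]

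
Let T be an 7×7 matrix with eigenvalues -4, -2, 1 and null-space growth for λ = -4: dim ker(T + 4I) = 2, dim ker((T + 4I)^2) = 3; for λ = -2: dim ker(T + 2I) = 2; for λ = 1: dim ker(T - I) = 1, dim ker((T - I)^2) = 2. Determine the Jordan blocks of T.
Jordan blocks: (-4, 2), (-4, 1), (-2, 1), (-2, 1), (1, 2)

λ = -4: successive nullity increments [2, 1] count blocks of size ≥ k; block sizes are [2, 1].
λ = -2: successive nullity increments [2] count blocks of size ≥ k; block sizes are [1, 1].
λ = 1: successive nullity increments [1, 1] count blocks of size ≥ k; block sizes are [2].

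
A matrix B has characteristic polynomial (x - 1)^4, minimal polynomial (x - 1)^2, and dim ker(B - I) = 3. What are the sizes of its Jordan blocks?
λ = 1: algebraic multiplicity 4 (exponent in χ_B), largest block size 2 (exponent in m_B), 3 blocks (geometric multiplicity). These force block sizes [2, 1, 1].

Jordan blocks: (1, 2), (1, 1), (1, 1)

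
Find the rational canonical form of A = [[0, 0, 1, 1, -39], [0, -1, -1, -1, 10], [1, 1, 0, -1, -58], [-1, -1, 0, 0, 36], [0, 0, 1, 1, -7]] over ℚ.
The invariant factors of A (the non-unit diagonal entries of the Smith normal form of xI - A over ℚ[x]) are (x + 2)(x^2 + 3x + 4)^2, each dividing the next. The characteristic polynomial is their product, (x + 2)(x^2 + 3x + 4)^2.

The rational canonical form is the block-diagonal matrix of companion matrices C(f_i):
R = [[0, 0, 0, 0, -32], [1, 0, 0, 0, -64], [0, 1, 0, 0, -58], [0, 0, 1, 0, -29], [0, 0, 0, 1, -8]].

Note the characteristic polynomial does not split into linear factors over ℚ, so A has no Jordan form over ℚ; the rational canonical form exists over any field.

R = [[0, 0, 0, 0, -32], [1, 0, 0, 0, -64], [0, 1, 0, 0, -58], [0, 0, 1, 0, -29], [0, 0, 0, 1, -8]]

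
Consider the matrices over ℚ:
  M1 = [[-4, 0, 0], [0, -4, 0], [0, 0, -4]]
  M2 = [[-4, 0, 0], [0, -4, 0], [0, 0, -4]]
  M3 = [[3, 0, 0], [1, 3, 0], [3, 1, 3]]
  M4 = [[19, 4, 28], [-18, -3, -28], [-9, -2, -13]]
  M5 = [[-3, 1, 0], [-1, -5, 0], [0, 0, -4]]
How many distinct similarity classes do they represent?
4 classes: {M1, M2}, {M3}, {M4}, {M5}

Characteristic polynomials: χ_{M1} = (x + 4)^3, χ_{M2} = (x + 4)^3, χ_{M3} = (x - 3)^3, χ_{M4} = (x - 1)^3, χ_{M5} = (x + 4)^3.

{M1, M2}: invariant factors x + 4, x + 4, x + 4.

{M3}: invariant factors (x - 3)^3.

{M4}: invariant factors x - 1, (x - 1)^2.

{M5}: invariant factors x + 4, (x + 4)^2.

Matrices are similar if and only if their invariant-factor lists agree; the partition into similarity classes is {M1, M2}, {M3}, {M4}, {M5}.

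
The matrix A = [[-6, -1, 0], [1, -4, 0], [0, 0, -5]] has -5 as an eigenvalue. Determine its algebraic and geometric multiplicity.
algebraic multiplicity 3, geometric multiplicity 2

The characteristic polynomial is (x + 5)^3, so the factor x + 5 appears with exponent 3: the algebraic multiplicity is 3.

rank(A + 5I) = 1, so the eigenspace has dimension 3 - 1 = 2: the geometric multiplicity is 2.

Since 2 < 3, A is not diagonalizable.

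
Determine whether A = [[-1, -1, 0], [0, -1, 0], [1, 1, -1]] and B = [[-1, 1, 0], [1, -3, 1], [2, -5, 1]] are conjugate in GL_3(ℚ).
Yes.

Two matrices over a field are similar if and only if they have the same invariant factors.

Both A and B have characteristic polynomial (x + 1)^3 and minimal polynomial (x + 1)^3. Computing further, both have invariant factors (x + 1)^3. Hence A and B are similar.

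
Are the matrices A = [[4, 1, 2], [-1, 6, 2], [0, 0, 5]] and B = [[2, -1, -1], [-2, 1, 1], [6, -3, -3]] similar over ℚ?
No.

trace(A) = 15 but trace(B) = 0. The trace is a similarity invariant, so A and B are not similar.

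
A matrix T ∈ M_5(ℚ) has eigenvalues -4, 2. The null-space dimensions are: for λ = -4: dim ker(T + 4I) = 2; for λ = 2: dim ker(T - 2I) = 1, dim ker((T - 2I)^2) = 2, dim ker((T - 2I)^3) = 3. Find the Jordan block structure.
Jordan blocks: (-4, 1), (-4, 1), (2, 3)

λ = -4: successive nullity increments [2] count blocks of size ≥ k; block sizes are [1, 1].
λ = 2: successive nullity increments [1, 1, 1] count blocks of size ≥ k; block sizes are [3].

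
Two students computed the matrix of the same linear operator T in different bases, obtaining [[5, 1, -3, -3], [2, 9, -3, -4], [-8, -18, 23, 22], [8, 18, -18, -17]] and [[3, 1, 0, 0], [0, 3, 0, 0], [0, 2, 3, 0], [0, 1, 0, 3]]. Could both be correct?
trace(A) = 20 but trace(B) = 12. The trace is a similarity invariant, so A and B are not similar.

No.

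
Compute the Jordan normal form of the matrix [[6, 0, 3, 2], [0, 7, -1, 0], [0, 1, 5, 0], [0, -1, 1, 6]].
The characteristic polynomial is det(xI - A) = (x - 6)^4, so the eigenvalues are 6 (algebraic multiplicity 4).

For λ = 6: rank(A - 6I) = 2, rank((A - 6I)^2) = 1, rank((A - 6I)^3) = 0. The eigenspace has dimension 4 - 2 = 2, so there are 2 Jordan blocks; the rank sequence gives block sizes [3, 1].

Assembling the blocks gives the Jordan form J above.

J = [[6, 1, 0, 0], [0, 6, 1, 0], [0, 0, 6, 0], [0, 0, 0, 6]]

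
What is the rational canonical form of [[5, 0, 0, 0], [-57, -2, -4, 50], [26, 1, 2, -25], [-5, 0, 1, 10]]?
The invariant factors of A (the non-unit diagonal entries of the Smith normal form of xI - A over ℚ[x]) are x - 5, x(x - 5)^2, each dividing the next. The characteristic polynomial is their product, x(x - 5)^3.

The rational canonical form is the block-diagonal matrix of companion matrices C(f_i):
R = [[5, 0, 0, 0], [0, 0, 0, 0], [0, 1, 0, -25], [0, 0, 1, 10]].

R = [[5, 0, 0, 0], [0, 0, 0, 0], [0, 1, 0, -25], [0, 0, 1, 10]]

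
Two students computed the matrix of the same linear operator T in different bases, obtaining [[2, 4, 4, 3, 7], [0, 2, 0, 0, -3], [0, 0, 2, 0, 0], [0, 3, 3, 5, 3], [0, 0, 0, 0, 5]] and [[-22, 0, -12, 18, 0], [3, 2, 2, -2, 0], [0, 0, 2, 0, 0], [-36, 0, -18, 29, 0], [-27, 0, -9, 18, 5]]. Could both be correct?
Yes.

Two matrices over a field are similar if and only if they have the same invariant factors.

Both A and B have characteristic polynomial (x - 5)^2(x - 2)^3 and minimal polynomial (x - 5)(x - 2)^2. Computing further, both have invariant factors (x - 5)(x - 2), (x - 5)(x - 2)^2. Hence A and B are similar.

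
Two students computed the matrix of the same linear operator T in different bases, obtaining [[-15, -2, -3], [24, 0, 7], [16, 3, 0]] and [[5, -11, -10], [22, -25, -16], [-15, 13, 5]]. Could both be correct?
Yes.

Two matrices over a field are similar if and only if they have the same invariant factors.

Both A and B have characteristic polynomial (x + 5)^3 and minimal polynomial (x + 5)^3. Computing further, both have invariant factors (x + 5)^3. Hence A and B are similar.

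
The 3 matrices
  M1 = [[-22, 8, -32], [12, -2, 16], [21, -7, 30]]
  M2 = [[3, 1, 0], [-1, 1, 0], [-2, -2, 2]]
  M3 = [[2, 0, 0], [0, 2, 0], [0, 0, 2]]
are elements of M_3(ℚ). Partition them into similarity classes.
2 classes: {M1, M2}, {M3}

Characteristic polynomials: χ_{M1} = (x - 2)^3, χ_{M2} = (x - 2)^3, χ_{M3} = (x - 2)^3.

{M1, M2}: invariant factors x - 2, (x - 2)^2.

{M3}: invariant factors x - 2, x - 2, x - 2.

Matrices are similar if and only if their invariant-factor lists agree; the partition into similarity classes is {M1, M2}, {M3}.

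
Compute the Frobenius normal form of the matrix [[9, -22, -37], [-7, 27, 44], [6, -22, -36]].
R = [[0, 0, -4], [1, 0, 17], [0, 1, 0]]

The invariant factors of A (the non-unit diagonal entries of the Smith normal form of xI - A over ℚ[x]) are (x - 4)(x^2 + 4x - 1), each dividing the next. The characteristic polynomial is their product, (x - 4)(x^2 + 4x - 1).

The rational canonical form is the block-diagonal matrix of companion matrices C(f_i):
R = [[0, 0, -4], [1, 0, 17], [0, 1, 0]].

Note the characteristic polynomial does not split into linear factors over ℚ, so A has no Jordan form over ℚ; the rational canonical form exists over any field.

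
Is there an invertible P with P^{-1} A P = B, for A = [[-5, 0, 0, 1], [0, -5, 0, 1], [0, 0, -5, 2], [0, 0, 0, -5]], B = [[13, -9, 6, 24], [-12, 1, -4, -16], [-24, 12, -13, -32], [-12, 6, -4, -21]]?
Yes.

Two matrices over a field are similar if and only if they have the same invariant factors.

Both A and B have characteristic polynomial (x + 5)^4 and minimal polynomial (x + 5)^2. Computing further, both have invariant factors x + 5, x + 5, (x + 5)^2. Hence A and B are similar.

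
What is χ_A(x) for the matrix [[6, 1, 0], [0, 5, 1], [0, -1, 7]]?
χ_A(x) = (x - 6)^3

xI - A = [[x - 6, -1, 0], [0, x - 5, -1], [0, 1, x - 7]].

Expanding det(xI - A) along the first row:
det(xI - A) = + (x - 6)·det([[x - 5, -1], [1, x - 7]]) - (-1)·det([[0, -1], [0, x - 7]]) + (0)·det([[0, x - 5], [0, 1]]).

Evaluating gives χ_A(x) = x^3 - 18x^2 + 108x - 216 = (x - 6)^3.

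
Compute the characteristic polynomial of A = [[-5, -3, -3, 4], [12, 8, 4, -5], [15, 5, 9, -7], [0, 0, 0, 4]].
χ_A(x) = (x - 4)^4

xI - A = [[x + 5, 3, 3, -4], [-12, x - 8, -4, 5], [-15, -5, x - 9, 7], [0, 0, 0, x - 4]].

Expanding det(xI - A) along the first row:
det(xI - A) = + (x + 5)·det([[x - 8, -4, 5], [-5, x - 9, 7], [0, 0, x - 4]]) - (3)·det([[-12, -4, 5], [-15, x - 9, 7], [0, 0, x - 4]]) + (3)·det([[-12, x - 8, 5], [-15, -5, 7], [0, 0, x - 4]]) - (-4)·det([[-12, x - 8, -4], [-15, -5, x - 9], [0, 0, 0]]).

Evaluating gives χ_A(x) = x^4 - 16x^3 + 96x^2 - 256x + 256 = (x - 4)^4.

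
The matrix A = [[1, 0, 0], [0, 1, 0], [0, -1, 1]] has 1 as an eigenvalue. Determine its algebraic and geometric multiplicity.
The characteristic polynomial is (x - 1)^3, so the factor x - 1 appears with exponent 3: the algebraic multiplicity is 3.

rank(A - I) = 1, so the eigenspace has dimension 3 - 1 = 2: the geometric multiplicity is 2.

Since 2 < 3, A is not diagonalizable.

algebraic multiplicity 3, geometric multiplicity 2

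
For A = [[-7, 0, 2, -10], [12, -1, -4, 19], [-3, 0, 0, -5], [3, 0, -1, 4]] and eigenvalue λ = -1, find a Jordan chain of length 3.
v_1 = [[1, -2, 4, 0]]^T, v_2 = [[2, -4, 1, -1]]^T, v_3 = [[0, 1, 0, 0]]^T

We seek v_1 ∈ ker((A + I)^3) \ ker((A + I)^2), then set v_{i+1} = (A + I) v_i.

One such chain is v_1 = [[1, -2, 4, 0]]^T, v_2 = [[2, -4, 1, -1]]^T, v_3 = [[0, 1, 0, 0]]^T. Check: (A + I) v_3 = [[0, 0, 0, 0]]^T = 0.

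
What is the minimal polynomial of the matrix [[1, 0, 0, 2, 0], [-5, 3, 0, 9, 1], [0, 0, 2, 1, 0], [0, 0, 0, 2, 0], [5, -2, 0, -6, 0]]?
The characteristic polynomial factors as (x - 2)^3(x - 1)^2. The minimal polynomial is ∏(x - λ)^{k_λ} where k_λ is the size of the largest Jordan block at λ.

For λ = 1: rank(A - I) = 3, and the largest Jordan block has size 1 (the smallest k with rank((A - I)^k) = rank((A - I)^(k+1))).
For λ = 2: rank(A - 2I) = 3, and the largest Jordan block has size 2 (the smallest k with rank((A - 2I)^k) = rank((A - 2I)^(k+1))).

So m_A(x) = (x - 2)^2(x - 1).

m_A(x) = (x - 2)^2(x - 1)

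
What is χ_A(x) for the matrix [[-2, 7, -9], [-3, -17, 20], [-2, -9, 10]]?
χ_A(x) = (x + 3)^3

xI - A = [[x + 2, -7, 9], [3, x + 17, -20], [2, 9, x - 10]].

Expanding det(xI - A) along the first row:
det(xI - A) = + (x + 2)·det([[x + 17, -20], [9, x - 10]]) - (-7)·det([[3, -20], [2, x - 10]]) + (9)·det([[3, x + 17], [2, 9]]).

Evaluating gives χ_A(x) = x^3 + 9x^2 + 27x + 27 = (x + 3)^3.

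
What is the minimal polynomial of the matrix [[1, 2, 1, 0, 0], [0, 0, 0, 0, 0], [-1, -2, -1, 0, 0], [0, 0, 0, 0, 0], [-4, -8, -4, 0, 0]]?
The characteristic polynomial factors as x^5. The minimal polynomial is ∏(x - λ)^{k_λ} where k_λ is the size of the largest Jordan block at λ.

For λ = 0: rank(A) = 1, and the largest Jordan block has size 2 (the smallest k with rank(A^k) = rank(A^(k+1))).

So m_A(x) = x^2.

m_A(x) = x^2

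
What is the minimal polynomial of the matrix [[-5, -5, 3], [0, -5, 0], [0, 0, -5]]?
The characteristic polynomial factors as (x + 5)^3. The minimal polynomial is ∏(x - λ)^{k_λ} where k_λ is the size of the largest Jordan block at λ.

For λ = -5: rank(A + 5I) = 1, and the largest Jordan block has size 2 (the smallest k with rank((A + 5I)^k) = rank((A + 5I)^(k+1))).

So m_A(x) = (x + 5)^2.

m_A(x) = (x + 5)^2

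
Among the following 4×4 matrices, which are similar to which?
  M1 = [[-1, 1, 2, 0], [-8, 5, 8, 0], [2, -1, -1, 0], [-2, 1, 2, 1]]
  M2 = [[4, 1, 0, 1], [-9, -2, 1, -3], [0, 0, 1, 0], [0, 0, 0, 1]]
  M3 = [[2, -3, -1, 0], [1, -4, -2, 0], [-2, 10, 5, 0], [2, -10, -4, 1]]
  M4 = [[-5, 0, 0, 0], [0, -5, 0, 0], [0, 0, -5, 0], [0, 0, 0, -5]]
Characteristic polynomials: χ_{M1} = (x - 1)^4, χ_{M2} = (x - 1)^4, χ_{M3} = (x - 1)^4, χ_{M4} = (x + 5)^4.

{M1}: invariant factors x - 1, x - 1, (x - 1)^2.

{M2, M3}: invariant factors x - 1, (x - 1)^3.

{M4}: invariant factors x + 5, x + 5, x + 5, x + 5.

Matrices are similar if and only if their invariant-factor lists agree; the partition into similarity classes is {M1}, {M2, M3}, {M4}.

3 classes: {M1}, {M2, M3}, {M4}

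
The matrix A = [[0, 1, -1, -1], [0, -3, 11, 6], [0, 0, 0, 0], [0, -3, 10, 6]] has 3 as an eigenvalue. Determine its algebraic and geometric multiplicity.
algebraic multiplicity 1, geometric multiplicity 1

The characteristic polynomial is x^3(x - 3), so the factor x - 3 appears with exponent 1: the algebraic multiplicity is 1.

rank(A - 3I) = 3, so the eigenspace has dimension 4 - 3 = 1: the geometric multiplicity is 1.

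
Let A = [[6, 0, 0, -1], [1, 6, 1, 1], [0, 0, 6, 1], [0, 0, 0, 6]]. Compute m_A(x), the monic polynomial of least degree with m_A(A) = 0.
The characteristic polynomial factors as (x - 6)^4. The minimal polynomial is ∏(x - λ)^{k_λ} where k_λ is the size of the largest Jordan block at λ.

For λ = 6: rank(A - 6I) = 2, and the largest Jordan block has size 2 (the smallest k with rank((A - 6I)^k) = rank((A - 6I)^(k+1))).

So m_A(x) = (x - 6)^2.

m_A(x) = (x - 6)^2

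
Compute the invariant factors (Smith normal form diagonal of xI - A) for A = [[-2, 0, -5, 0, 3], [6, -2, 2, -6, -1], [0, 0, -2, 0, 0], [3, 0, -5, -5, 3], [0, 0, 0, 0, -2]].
The Jordan structure of A has elementary divisors (x + 5), (x + 2)^2, (x + 2)^2. Arranging the block sizes at each eigenvalue in decreasing order and taking row products gives the invariant factors.

Invariant factors (smallest first, each dividing the next): (x + 2)^2, (x + 2)^2(x + 5).

Check: the last factor (x + 2)^2(x + 5) is the minimal polynomial, and the product (x + 2)^4(x + 5) is the characteristic polynomial.

(x + 2)^2, (x + 2)^2(x + 5)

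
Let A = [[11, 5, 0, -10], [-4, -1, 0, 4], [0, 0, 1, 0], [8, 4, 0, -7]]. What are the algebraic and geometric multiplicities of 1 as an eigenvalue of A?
algebraic multiplicity 4, geometric multiplicity 3

The characteristic polynomial is (x - 1)^4, so the factor x - 1 appears with exponent 4: the algebraic multiplicity is 4.

rank(A - I) = 1, so the eigenspace has dimension 4 - 1 = 3: the geometric multiplicity is 3.

Since 3 < 4, A is not diagonalizable.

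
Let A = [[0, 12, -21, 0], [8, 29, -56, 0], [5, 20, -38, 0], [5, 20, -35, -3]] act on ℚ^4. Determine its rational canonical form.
R = [[-3, 0, 0, 0], [0, -3, 0, 0], [0, 0, 0, -9], [0, 0, 1, -6]]

The invariant factors of A (the non-unit diagonal entries of the Smith normal form of xI - A over ℚ[x]) are x + 3, x + 3, (x + 3)^2, each dividing the next. The characteristic polynomial is their product, (x + 3)^4.

The rational canonical form is the block-diagonal matrix of companion matrices C(f_i):
R = [[-3, 0, 0, 0], [0, -3, 0, 0], [0, 0, 0, -9], [0, 0, 1, -6]].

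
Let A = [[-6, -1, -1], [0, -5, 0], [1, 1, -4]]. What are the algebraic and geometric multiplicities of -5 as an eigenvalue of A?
algebraic multiplicity 3, geometric multiplicity 2

The characteristic polynomial is (x + 5)^3, so the factor x + 5 appears with exponent 3: the algebraic multiplicity is 3.

rank(A + 5I) = 1, so the eigenspace has dimension 3 - 1 = 2: the geometric multiplicity is 2.

Since 2 < 3, A is not diagonalizable.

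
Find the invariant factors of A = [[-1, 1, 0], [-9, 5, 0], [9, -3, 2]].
The Jordan structure of A has elementary divisors (x - 2)^2, (x - 2). Arranging the block sizes at each eigenvalue in decreasing order and taking row products gives the invariant factors.

Invariant factors (smallest first, each dividing the next): x - 2, (x - 2)^2.

Check: the last factor (x - 2)^2 is the minimal polynomial, and the product (x - 2)^3 is the characteristic polynomial.

x - 2, (x - 2)^2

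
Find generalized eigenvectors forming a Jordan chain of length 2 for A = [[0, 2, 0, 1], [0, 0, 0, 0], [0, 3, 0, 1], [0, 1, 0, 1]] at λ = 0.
We seek v_1 ∈ ker(A^2) \ ker(A), then set v_{i+1} = A v_i.

One such chain is v_1 = [[-1, 1, -3, -1]]^T, v_2 = [[1, 0, 2, 0]]^T. Check: A v_2 = [[0, 0, 0, 0]]^T = 0.

v_1 = [[-1, 1, -3, -1]]^T, v_2 = [[1, 0, 2, 0]]^T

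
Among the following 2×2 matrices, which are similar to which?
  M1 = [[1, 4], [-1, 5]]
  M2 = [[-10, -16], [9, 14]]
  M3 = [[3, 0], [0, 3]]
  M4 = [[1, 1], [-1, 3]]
3 classes: {M1}, {M2, M4}, {M3}

Characteristic polynomials: χ_{M1} = (x - 3)^2, χ_{M2} = (x - 2)^2, χ_{M3} = (x - 3)^2, χ_{M4} = (x - 2)^2.

{M1}: invariant factors (x - 3)^2.

{M2, M4}: invariant factors (x - 2)^2.

{M3}: invariant factors x - 3, x - 3.

Matrices are similar if and only if their invariant-factor lists agree; the partition into similarity classes is {M1}, {M2, M4}, {M3}.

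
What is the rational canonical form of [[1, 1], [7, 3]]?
The invariant factors of A (the non-unit diagonal entries of the Smith normal form of xI - A over ℚ[x]) are x^2 - 4x - 4, each dividing the next. The characteristic polynomial is their product, x^2 - 4x - 4.

The rational canonical form is the block-diagonal matrix of companion matrices C(f_i):
R = [[0, 4], [1, 4]].

Note the characteristic polynomial does not split into linear factors over ℚ, so A has no Jordan form over ℚ; the rational canonical form exists over any field.

R = [[0, 4], [1, 4]]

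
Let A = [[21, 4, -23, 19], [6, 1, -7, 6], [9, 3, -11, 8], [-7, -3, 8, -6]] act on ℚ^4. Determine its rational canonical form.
The invariant factors of A (the non-unit diagonal entries of the Smith normal form of xI - A over ℚ[x]) are (x - 5)(x^3 + 4x + 3), each dividing the next. The characteristic polynomial is their product, (x - 5)(x^3 + 4x + 3).

The rational canonical form is the block-diagonal matrix of companion matrices C(f_i):
R = [[0, 0, 0, 15], [1, 0, 0, 17], [0, 1, 0, -4], [0, 0, 1, 5]].

Note the characteristic polynomial does not split into linear factors over ℚ, so A has no Jordan form over ℚ; the rational canonical form exists over any field.

R = [[0, 0, 0, 15], [1, 0, 0, 17], [0, 1, 0, -4], [0, 0, 1, 5]]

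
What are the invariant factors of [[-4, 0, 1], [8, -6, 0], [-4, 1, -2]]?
(x + 4)^3

The Jordan structure of A has elementary divisors (x + 4)^3. Arranging the block sizes at each eigenvalue in decreasing order and taking row products gives the invariant factors.

Invariant factors (smallest first, each dividing the next): (x + 4)^3.

Check: the last factor (x + 4)^3 is the minimal polynomial, and the product (x + 4)^3 is the characteristic polynomial.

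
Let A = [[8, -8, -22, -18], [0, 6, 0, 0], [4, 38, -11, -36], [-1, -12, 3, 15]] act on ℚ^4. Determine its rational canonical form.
R = [[6, 0, 0, 0], [0, 0, 0, 54], [0, 1, 0, -45], [0, 0, 1, 12]]

The invariant factors of A (the non-unit diagonal entries of the Smith normal form of xI - A over ℚ[x]) are x - 6, (x - 6)(x - 3)^2, each dividing the next. The characteristic polynomial is their product, (x - 6)^2(x - 3)^2.

The rational canonical form is the block-diagonal matrix of companion matrices C(f_i):
R = [[6, 0, 0, 0], [0, 0, 0, 54], [0, 1, 0, -45], [0, 0, 1, 12]].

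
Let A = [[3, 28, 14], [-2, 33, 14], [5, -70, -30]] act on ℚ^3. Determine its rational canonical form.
R = [[5, 0, 0], [0, 0, 20], [0, 1, 1]]

The invariant factors of A (the non-unit diagonal entries of the Smith normal form of xI - A over ℚ[x]) are x - 5, (x - 5)(x + 4), each dividing the next. The characteristic polynomial is their product, (x - 5)^2(x + 4).

The rational canonical form is the block-diagonal matrix of companion matrices C(f_i):
R = [[5, 0, 0], [0, 0, 20], [0, 1, 1]].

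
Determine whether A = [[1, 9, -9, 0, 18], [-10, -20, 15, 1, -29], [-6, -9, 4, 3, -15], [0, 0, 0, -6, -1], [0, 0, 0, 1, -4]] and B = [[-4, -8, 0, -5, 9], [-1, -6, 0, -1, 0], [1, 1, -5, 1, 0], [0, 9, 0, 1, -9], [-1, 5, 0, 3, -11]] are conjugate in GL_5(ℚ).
Two matrices over a field are similar if and only if they have the same invariant factors.

Both A and B have characteristic polynomial (x + 5)^5 and minimal polynomial (x + 5)^2. Computing further, both have invariant factors x + 5, (x + 5)^2, (x + 5)^2. Hence A and B are similar.

Yes.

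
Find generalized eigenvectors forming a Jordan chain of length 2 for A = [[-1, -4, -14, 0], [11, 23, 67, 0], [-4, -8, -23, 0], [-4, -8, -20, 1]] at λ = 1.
We seek v_1 ∈ ker((A - I)^2) \ ker(A - I), then set v_{i+1} = (A - I) v_i.

One such chain is v_1 = [[0, -3, 1, 2]]^T, v_2 = [[-2, 1, 0, 4]]^T. Check: (A - I) v_2 = [[0, 0, 0, 0]]^T = 0.

v_1 = [[0, -3, 1, 2]]^T, v_2 = [[-2, 1, 0, 4]]^T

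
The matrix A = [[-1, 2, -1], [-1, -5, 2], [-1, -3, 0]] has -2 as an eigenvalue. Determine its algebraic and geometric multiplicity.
algebraic multiplicity 3, geometric multiplicity 1

The characteristic polynomial is (x + 2)^3, so the factor x + 2 appears with exponent 3: the algebraic multiplicity is 3.

rank(A + 2I) = 2, so the eigenspace has dimension 3 - 2 = 1: the geometric multiplicity is 1.

Since 1 < 3, A is not diagonalizable.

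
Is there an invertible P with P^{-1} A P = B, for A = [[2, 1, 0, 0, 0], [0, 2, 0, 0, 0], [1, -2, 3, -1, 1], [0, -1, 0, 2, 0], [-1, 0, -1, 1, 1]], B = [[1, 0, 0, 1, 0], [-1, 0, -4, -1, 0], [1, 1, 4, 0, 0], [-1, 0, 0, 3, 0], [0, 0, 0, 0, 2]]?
Yes.

Two matrices over a field are similar if and only if they have the same invariant factors.

Both A and B have characteristic polynomial (x - 2)^5 and minimal polynomial (x - 2)^2. Computing further, both have invariant factors x - 2, (x - 2)^2, (x - 2)^2. Hence A and B are similar.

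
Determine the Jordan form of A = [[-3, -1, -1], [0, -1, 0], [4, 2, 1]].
The characteristic polynomial is det(xI - A) = (x + 1)^3, so the eigenvalues are -1 (algebraic multiplicity 3).

For λ = -1: rank(A + I) = 1, rank((A + I)^2) = 0. The eigenspace has dimension 3 - 1 = 2, so there are 2 Jordan blocks; the rank sequence gives block sizes [2, 1].

Assembling the blocks gives the Jordan form J above.

J = [[-1, 1, 0], [0, -1, 0], [0, 0, -1]]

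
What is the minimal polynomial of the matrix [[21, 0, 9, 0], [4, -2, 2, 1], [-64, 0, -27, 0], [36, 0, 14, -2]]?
m_A(x) = (x + 2)^2(x + 3)^2

The characteristic polynomial factors as (x + 2)^2(x + 3)^2. The minimal polynomial is ∏(x - λ)^{k_λ} where k_λ is the size of the largest Jordan block at λ.

For λ = -3: rank(A + 3I) = 3, and the largest Jordan block has size 2 (the smallest k with rank((A + 3I)^k) = rank((A + 3I)^(k+1))).
For λ = -2: rank(A + 2I) = 3, and the largest Jordan block has size 2 (the smallest k with rank((A + 2I)^k) = rank((A + 2I)^(k+1))).

So m_A(x) = (x + 2)^2(x + 3)^2.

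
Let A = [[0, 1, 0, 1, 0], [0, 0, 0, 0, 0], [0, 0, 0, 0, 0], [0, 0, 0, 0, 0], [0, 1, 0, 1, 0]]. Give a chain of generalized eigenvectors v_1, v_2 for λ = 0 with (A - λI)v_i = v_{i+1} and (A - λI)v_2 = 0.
We seek v_1 ∈ ker(A^2) \ ker(A), then set v_{i+1} = A v_i.

One such chain is v_1 = [[0, 1, -1, 0, 1]]^T, v_2 = [[1, 0, 0, 0, 1]]^T. Check: A v_2 = [[0, 0, 0, 0, 0]]^T = 0.

v_1 = [[0, 1, -1, 0, 1]]^T, v_2 = [[1, 0, 0, 0, 1]]^T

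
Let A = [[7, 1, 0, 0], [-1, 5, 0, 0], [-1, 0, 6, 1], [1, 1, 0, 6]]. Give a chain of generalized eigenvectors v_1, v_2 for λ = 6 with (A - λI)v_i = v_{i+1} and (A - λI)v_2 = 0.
v_1 = [[0, 1, 0, 0]]^T, v_2 = [[1, -1, 0, 1]]^T

We seek v_1 ∈ ker((A - 6I)^2) \ ker(A - 6I), then set v_{i+1} = (A - 6I) v_i.

One such chain is v_1 = [[0, 1, 0, 0]]^T, v_2 = [[1, -1, 0, 1]]^T. Check: (A - 6I) v_2 = [[0, 0, 0, 0]]^T = 0.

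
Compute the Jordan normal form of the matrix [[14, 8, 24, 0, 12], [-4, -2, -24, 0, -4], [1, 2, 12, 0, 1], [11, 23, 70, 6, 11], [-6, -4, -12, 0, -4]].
J = [[2, 0, 0, 0, 0], [0, 6, 1, 0, 0], [0, 0, 6, 0, 0], [0, 0, 0, 6, 1], [0, 0, 0, 0, 6]]

The characteristic polynomial is det(xI - A) = (x - 6)^4(x - 2), so the eigenvalues are 2 (algebraic multiplicity 1), 6 (algebraic multiplicity 4).

For λ = 2: algebraic multiplicity 1 gives one 1×1 block.

For λ = 6: rank(A - 6I) = 3, rank((A - 6I)^2) = 1. The eigenspace has dimension 5 - 3 = 2, so there are 2 Jordan blocks; the rank sequence gives block sizes [2, 2].

Assembling the blocks gives the Jordan form J above.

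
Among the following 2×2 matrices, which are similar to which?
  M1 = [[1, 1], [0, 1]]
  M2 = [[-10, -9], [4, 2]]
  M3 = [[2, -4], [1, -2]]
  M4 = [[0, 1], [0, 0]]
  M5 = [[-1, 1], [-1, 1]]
3 classes: {M1}, {M2}, {M3, M4, M5}

Characteristic polynomials: χ_{M1} = (x - 1)^2, χ_{M2} = (x + 4)^2, χ_{M3} = x^2, χ_{M4} = x^2, χ_{M5} = x^2.

{M1}: invariant factors (x - 1)^2.

{M2}: invariant factors (x + 4)^2.

{M3, M4, M5}: invariant factors x^2.

Matrices are similar if and only if their invariant-factor lists agree; the partition into similarity classes is {M1}, {M2}, {M3, M4, M5}.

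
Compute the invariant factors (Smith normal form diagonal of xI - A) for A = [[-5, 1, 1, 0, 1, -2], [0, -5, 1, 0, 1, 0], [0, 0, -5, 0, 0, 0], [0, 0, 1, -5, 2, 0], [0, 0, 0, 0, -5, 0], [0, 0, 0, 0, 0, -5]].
x + 5, (x + 5)^2, (x + 5)^3

The Jordan structure of A has elementary divisors (x + 5)^3, (x + 5)^2, (x + 5). Arranging the block sizes at each eigenvalue in decreasing order and taking row products gives the invariant factors.

Invariant factors (smallest first, each dividing the next): x + 5, (x + 5)^2, (x + 5)^3.

Check: the last factor (x + 5)^3 is the minimal polynomial, and the product (x + 5)^6 is the characteristic polynomial.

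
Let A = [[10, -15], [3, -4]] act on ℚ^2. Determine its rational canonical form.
R = [[0, -5], [1, 6]]

The invariant factors of A (the non-unit diagonal entries of the Smith normal form of xI - A over ℚ[x]) are (x - 5)(x - 1), each dividing the next. The characteristic polynomial is their product, (x - 5)(x - 1).

The rational canonical form is the block-diagonal matrix of companion matrices C(f_i):
R = [[0, -5], [1, 6]].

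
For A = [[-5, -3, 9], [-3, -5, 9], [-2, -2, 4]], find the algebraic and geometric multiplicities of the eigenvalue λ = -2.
algebraic multiplicity 3, geometric multiplicity 2

The characteristic polynomial is (x + 2)^3, so the factor x + 2 appears with exponent 3: the algebraic multiplicity is 3.

rank(A + 2I) = 1, so the eigenspace has dimension 3 - 1 = 2: the geometric multiplicity is 2.

Since 2 < 3, A is not diagonalizable.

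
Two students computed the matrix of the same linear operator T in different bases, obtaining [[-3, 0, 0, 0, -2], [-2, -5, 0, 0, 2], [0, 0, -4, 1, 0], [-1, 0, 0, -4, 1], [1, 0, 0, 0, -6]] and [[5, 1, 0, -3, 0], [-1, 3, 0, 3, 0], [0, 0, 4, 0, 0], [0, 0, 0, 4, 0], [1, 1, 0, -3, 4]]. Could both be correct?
No.

trace(A) = -22 but trace(B) = 20. The trace is a similarity invariant, so A and B are not similar.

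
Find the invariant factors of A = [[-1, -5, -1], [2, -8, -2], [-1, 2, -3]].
(x + 4)^3

The Jordan structure of A has elementary divisors (x + 4)^3. Arranging the block sizes at each eigenvalue in decreasing order and taking row products gives the invariant factors.

Invariant factors (smallest first, each dividing the next): (x + 4)^3.

Check: the last factor (x + 4)^3 is the minimal polynomial, and the product (x + 4)^3 is the characteristic polynomial.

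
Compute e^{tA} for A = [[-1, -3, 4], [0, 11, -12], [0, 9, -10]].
e^{tA} = [[e^{-t}, -3*t*e^{-t}, 4*t*e^{-t}], [0, (4*e^{3*t} - 3)*e^{-t}, 4*(1 - e^{3*t})*e^{-t}], [0, (3*e^{3*t} - 3)*e^{-t}, (4 - 3*e^{3*t})*e^{-t}]]

A has Jordan form J = [[-1, 1, 0], [0, -1, 0], [0, 0, 2]] with A = PJP^{-1}, so e^{tA} = P e^{tJ} P^{-1}.

For a Jordan block J_k(λ), e^{tJ_k(λ)} = e^{λt} · (I + tN + t^2 N^2/2! + ... + t^{k-1} N^{k-1}/(k-1)!) where N is the nilpotent superdiagonal part.

Assembling the blocks and conjugating back gives the entries of e^{tA} as shown above.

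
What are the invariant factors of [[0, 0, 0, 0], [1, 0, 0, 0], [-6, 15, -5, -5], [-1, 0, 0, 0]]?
The Jordan structure of A has elementary divisors (x + 5), x^2, x. Arranging the block sizes at each eigenvalue in decreasing order and taking row products gives the invariant factors.

Invariant factors (smallest first, each dividing the next): x, x^2(x + 5).

Check: the last factor x^2(x + 5) is the minimal polynomial, and the product x^3(x + 5) is the characteristic polynomial.

x, x^2(x + 5)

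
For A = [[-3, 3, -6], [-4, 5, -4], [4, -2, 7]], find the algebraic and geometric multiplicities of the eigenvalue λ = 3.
The characteristic polynomial is (x - 3)^3, so the factor x - 3 appears with exponent 3: the algebraic multiplicity is 3.

rank(A - 3I) = 1, so the eigenspace has dimension 3 - 1 = 2: the geometric multiplicity is 2.

Since 2 < 3, A is not diagonalizable.

algebraic multiplicity 3, geometric multiplicity 2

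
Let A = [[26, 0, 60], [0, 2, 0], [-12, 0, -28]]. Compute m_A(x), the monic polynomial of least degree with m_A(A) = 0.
m_A(x) = (x - 2)(x + 4)

The characteristic polynomial factors as (x - 2)^2(x + 4). The minimal polynomial is ∏(x - λ)^{k_λ} where k_λ is the size of the largest Jordan block at λ.

For λ = -4: rank(A + 4I) = 2, and the largest Jordan block has size 1 (the smallest k with rank((A + 4I)^k) = rank((A + 4I)^(k+1))).
For λ = 2: rank(A - 2I) = 1, and the largest Jordan block has size 1 (the smallest k with rank((A - 2I)^k) = rank((A - 2I)^(k+1))).

So m_A(x) = (x - 2)(x + 4).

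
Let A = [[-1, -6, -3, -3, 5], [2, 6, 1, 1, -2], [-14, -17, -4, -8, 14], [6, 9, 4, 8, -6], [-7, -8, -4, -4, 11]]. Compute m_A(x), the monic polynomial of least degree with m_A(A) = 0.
m_A(x) = (x - 4)^3

The characteristic polynomial factors as (x - 4)^5. The minimal polynomial is ∏(x - λ)^{k_λ} where k_λ is the size of the largest Jordan block at λ.

For λ = 4: rank(A - 4I) = 3, and the largest Jordan block has size 3 (the smallest k with rank((A - 4I)^k) = rank((A - 4I)^(k+1))).

So m_A(x) = (x - 4)^3.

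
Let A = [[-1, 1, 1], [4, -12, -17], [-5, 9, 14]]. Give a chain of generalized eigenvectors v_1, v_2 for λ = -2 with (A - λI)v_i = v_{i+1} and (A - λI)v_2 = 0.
We seek v_1 ∈ ker((A + 2I)^2) \ ker(A + 2I), then set v_{i+1} = (A + 2I) v_i.

One such chain is v_1 = [[0, 2, -1]]^T, v_2 = [[1, -3, 2]]^T. Check: (A + 2I) v_2 = [[0, 0, 0]]^T = 0.

v_1 = [[0, 2, -1]]^T, v_2 = [[1, -3, 2]]^T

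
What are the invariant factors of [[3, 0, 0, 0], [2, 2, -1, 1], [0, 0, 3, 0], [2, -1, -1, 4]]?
The Jordan structure of A has elementary divisors (x - 3)^2, (x - 3), (x - 3). Arranging the block sizes at each eigenvalue in decreasing order and taking row products gives the invariant factors.

Invariant factors (smallest first, each dividing the next): x - 3, x - 3, (x - 3)^2.

Check: the last factor (x - 3)^2 is the minimal polynomial, and the product (x - 3)^4 is the characteristic polynomial.

x - 3, x - 3, (x - 3)^2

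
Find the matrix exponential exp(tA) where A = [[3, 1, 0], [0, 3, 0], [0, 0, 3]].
A has Jordan form J = [[3, 1, 0], [0, 3, 0], [0, 0, 3]] with A = PJP^{-1}, so e^{tA} = P e^{tJ} P^{-1}.

For a Jordan block J_k(λ), e^{tJ_k(λ)} = e^{λt} · (I + tN + t^2 N^2/2! + ... + t^{k-1} N^{k-1}/(k-1)!) where N is the nilpotent superdiagonal part.

Assembling the blocks and conjugating back gives the entries of e^{tA} as shown above.

e^{tA} = [[e^{3*t}, t*e^{3*t}, 0], [0, e^{3*t}, 0], [0, 0, e^{3*t}]]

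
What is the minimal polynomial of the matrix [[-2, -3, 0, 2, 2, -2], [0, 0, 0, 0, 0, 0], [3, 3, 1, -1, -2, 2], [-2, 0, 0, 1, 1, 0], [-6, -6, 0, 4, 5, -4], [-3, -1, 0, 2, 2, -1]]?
m_A(x) = x^2(x - 1)^3

The characteristic polynomial factors as x^2(x - 1)^4. The minimal polynomial is ∏(x - λ)^{k_λ} where k_λ is the size of the largest Jordan block at λ.

For λ = 0: rank(A) = 5, and the largest Jordan block has size 2 (the smallest k with rank(A^k) = rank(A^(k+1))).
For λ = 1: rank(A - I) = 4, and the largest Jordan block has size 3 (the smallest k with rank((A - I)^k) = rank((A - I)^(k+1))).

So m_A(x) = x^2(x - 1)^3.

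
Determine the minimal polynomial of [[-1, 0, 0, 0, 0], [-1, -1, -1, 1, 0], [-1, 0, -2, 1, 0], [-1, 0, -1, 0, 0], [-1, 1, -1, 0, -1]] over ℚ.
m_A(x) = (x + 1)^2

The characteristic polynomial factors as (x + 1)^5. The minimal polynomial is ∏(x - λ)^{k_λ} where k_λ is the size of the largest Jordan block at λ.

For λ = -1: rank(A + I) = 2, and the largest Jordan block has size 2 (the smallest k with rank((A + I)^k) = rank((A + I)^(k+1))).

So m_A(x) = (x + 1)^2.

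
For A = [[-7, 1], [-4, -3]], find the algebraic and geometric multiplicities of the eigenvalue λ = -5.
The characteristic polynomial is (x + 5)^2, so the factor x + 5 appears with exponent 2: the algebraic multiplicity is 2.

rank(A + 5I) = 1, so the eigenspace has dimension 2 - 1 = 1: the geometric multiplicity is 1.

Since 1 < 2, A is not diagonalizable.

algebraic multiplicity 2, geometric multiplicity 1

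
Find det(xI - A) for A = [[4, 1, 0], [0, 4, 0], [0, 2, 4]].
xI - A = [[x - 4, -1, 0], [0, x - 4, 0], [0, -2, x - 4]].

Expanding det(xI - A) along the first row:
det(xI - A) = + (x - 4)·det([[x - 4, 0], [-2, x - 4]]) - (-1)·det([[0, 0], [0, x - 4]]) + (0)·det([[0, x - 4], [0, -2]]).

Evaluating gives χ_A(x) = x^3 - 12x^2 + 48x - 64 = (x - 4)^3.

χ_A(x) = (x - 4)^3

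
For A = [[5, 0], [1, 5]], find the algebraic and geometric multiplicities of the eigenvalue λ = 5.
The characteristic polynomial is (x - 5)^2, so the factor x - 5 appears with exponent 2: the algebraic multiplicity is 2.

rank(A - 5I) = 1, so the eigenspace has dimension 2 - 1 = 1: the geometric multiplicity is 1.

Since 1 < 2, A is not diagonalizable.

algebraic multiplicity 2, geometric multiplicity 1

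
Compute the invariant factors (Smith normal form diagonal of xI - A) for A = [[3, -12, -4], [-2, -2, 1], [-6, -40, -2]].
(x - 2)^2(x + 5)

The Jordan structure of A has elementary divisors (x + 5), (x - 2)^2. Arranging the block sizes at each eigenvalue in decreasing order and taking row products gives the invariant factors.

Invariant factors (smallest first, each dividing the next): (x - 2)^2(x + 5).

Check: the last factor (x - 2)^2(x + 5) is the minimal polynomial, and the product (x - 2)^2(x + 5) is the characteristic polynomial.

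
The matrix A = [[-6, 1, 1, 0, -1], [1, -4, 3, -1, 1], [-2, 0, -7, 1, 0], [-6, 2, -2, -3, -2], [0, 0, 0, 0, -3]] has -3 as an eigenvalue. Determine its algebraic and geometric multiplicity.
The characteristic polynomial is (x + 3)(x + 5)^4, so the factor x + 3 appears with exponent 1: the algebraic multiplicity is 1.

rank(A + 3I) = 4, so the eigenspace has dimension 5 - 4 = 1: the geometric multiplicity is 1.

algebraic multiplicity 1, geometric multiplicity 1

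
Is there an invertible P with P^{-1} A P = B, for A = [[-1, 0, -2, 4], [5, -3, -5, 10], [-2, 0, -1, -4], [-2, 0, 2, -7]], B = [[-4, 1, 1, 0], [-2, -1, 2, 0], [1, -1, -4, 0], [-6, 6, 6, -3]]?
Yes.

Two matrices over a field are similar if and only if they have the same invariant factors.

Both A and B have characteristic polynomial (x + 3)^4 and minimal polynomial (x + 3)^2. Computing further, both have invariant factors x + 3, x + 3, (x + 3)^2. Hence A and B are similar.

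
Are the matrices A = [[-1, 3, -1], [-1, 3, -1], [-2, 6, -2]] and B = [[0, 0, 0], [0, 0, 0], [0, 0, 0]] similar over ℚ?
Both have characteristic polynomial x^3, but the minimal polynomial of A is x^2 while the minimal polynomial of B is x. The minimal polynomial is a similarity invariant, so A and B are not similar.

No.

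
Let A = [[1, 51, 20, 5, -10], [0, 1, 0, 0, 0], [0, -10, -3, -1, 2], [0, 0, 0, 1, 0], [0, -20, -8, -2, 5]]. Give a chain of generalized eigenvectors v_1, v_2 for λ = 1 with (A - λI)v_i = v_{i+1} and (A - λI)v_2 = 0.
v_1 = [[-1, 1, -2, 0, 1]]^T, v_2 = [[1, 0, 0, 0, 0]]^T

We seek v_1 ∈ ker((A - I)^2) \ ker(A - I), then set v_{i+1} = (A - I) v_i.

One such chain is v_1 = [[-1, 1, -2, 0, 1]]^T, v_2 = [[1, 0, 0, 0, 0]]^T. Check: (A - I) v_2 = [[0, 0, 0, 0, 0]]^T = 0.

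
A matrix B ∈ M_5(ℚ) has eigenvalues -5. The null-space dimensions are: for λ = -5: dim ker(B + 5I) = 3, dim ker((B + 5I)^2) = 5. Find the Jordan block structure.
λ = -5: successive nullity increments [3, 2] count blocks of size ≥ k; block sizes are [2, 2, 1].

Jordan blocks: (-5, 2), (-5, 2), (-5, 1)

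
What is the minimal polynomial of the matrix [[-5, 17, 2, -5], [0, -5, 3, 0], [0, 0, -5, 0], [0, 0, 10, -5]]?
m_A(x) = (x + 5)^3

The characteristic polynomial factors as (x + 5)^4. The minimal polynomial is ∏(x - λ)^{k_λ} where k_λ is the size of the largest Jordan block at λ.

For λ = -5: rank(A + 5I) = 2, and the largest Jordan block has size 3 (the smallest k with rank((A + 5I)^k) = rank((A + 5I)^(k+1))).

So m_A(x) = (x + 5)^3.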